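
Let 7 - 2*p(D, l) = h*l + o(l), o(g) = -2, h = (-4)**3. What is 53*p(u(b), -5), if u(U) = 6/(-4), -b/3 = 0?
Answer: -16483/2 ≈ -8241.5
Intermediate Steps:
b = 0 (b = -3*0 = 0)
h = -64
u(U) = -3/2 (u(U) = 6*(-1/4) = -3/2)
p(D, l) = 9/2 + 32*l (p(D, l) = 7/2 - (-64*l - 2)/2 = 7/2 - (-2 - 64*l)/2 = 7/2 + (1 + 32*l) = 9/2 + 32*l)
53*p(u(b), -5) = 53*(9/2 + 32*(-5)) = 53*(9/2 - 160) = 53*(-311/2) = -16483/2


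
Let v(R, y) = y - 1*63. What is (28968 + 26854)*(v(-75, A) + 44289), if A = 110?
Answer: 2474924192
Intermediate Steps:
v(R, y) = -63 + y (v(R, y) = y - 63 = -63 + y)
(28968 + 26854)*(v(-75, A) + 44289) = (28968 + 26854)*((-63 + 110) + 44289) = 55822*(47 + 44289) = 55822*44336 = 2474924192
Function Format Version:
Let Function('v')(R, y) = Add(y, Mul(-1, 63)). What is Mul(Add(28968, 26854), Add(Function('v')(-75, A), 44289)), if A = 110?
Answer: 2474924192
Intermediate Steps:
Function('v')(R, y) = Add(-63, y) (Function('v')(R, y) = Add(y, -63) = Add(-63, y))
Mul(Add(28968, 26854), Add(Function('v')(-75, A), 44289)) = Mul(Add(28968, 26854), Add(Add(-63, 110), 44289)) = Mul(55822, Add(47, 44289)) = Mul(55822, 44336) = 2474924192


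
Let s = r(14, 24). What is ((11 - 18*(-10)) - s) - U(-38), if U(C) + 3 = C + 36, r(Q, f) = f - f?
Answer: 196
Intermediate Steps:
r(Q, f) = 0
U(C) = 33 + C (U(C) = -3 + (C + 36) = -3 + (36 + C) = 33 + C)
s = 0
((11 - 18*(-10)) - s) - U(-38) = ((11 - 18*(-10)) - 1*0) - (33 - 38) = ((11 + 180) + 0) - 1*(-5) = (191 + 0) + 5 = 191 + 5 = 196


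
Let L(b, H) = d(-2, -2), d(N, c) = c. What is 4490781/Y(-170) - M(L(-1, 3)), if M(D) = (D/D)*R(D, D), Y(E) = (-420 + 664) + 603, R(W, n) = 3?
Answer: 4488240/847 ≈ 5299.0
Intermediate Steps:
L(b, H) = -2
Y(E) = 847 (Y(E) = 244 + 603 = 847)
M(D) = 3 (M(D) = (D/D)*3 = 1*3 = 3)
4490781/Y(-170) - M(L(-1, 3)) = 4490781/847 - 1*3 = 4490781*(1/847) - 3 = 4490781/847 - 3 = 4488240/847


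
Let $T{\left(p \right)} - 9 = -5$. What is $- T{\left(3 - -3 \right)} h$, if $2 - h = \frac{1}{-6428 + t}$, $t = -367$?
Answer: $- \frac{54364}{6795} \approx -8.0006$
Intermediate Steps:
$T{\left(p \right)} = 4$ ($T{\left(p \right)} = 9 - 5 = 4$)
$h = \frac{13591}{6795}$ ($h = 2 - \frac{1}{-6428 - 367} = 2 - \frac{1}{-6795} = 2 - - \frac{1}{6795} = 2 + \frac{1}{6795} = \frac{13591}{6795} \approx 2.0001$)
$- T{\left(3 - -3 \right)} h = \left(-1\right) 4 \cdot \frac{13591}{6795} = \left(-4\right) \frac{13591}{6795} = - \frac{54364}{6795}$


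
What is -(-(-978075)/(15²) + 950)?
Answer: -5297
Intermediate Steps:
-(-(-978075)/(15²) + 950) = -(-(-978075)/225 + 950) = -(-1215*(-161/45) + 950) = -(4347 + 950) = -1*5297 = -5297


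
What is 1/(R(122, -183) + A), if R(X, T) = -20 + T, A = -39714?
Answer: -1/39917 ≈ -2.5052e-5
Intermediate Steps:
1/(R(122, -183) + A) = 1/((-20 - 183) - 39714) = 1/(-203 - 39714) = 1/(-39917) = -1/39917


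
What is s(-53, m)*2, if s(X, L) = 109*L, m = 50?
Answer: 10900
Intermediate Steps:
s(-53, m)*2 = (109*50)*2 = 5450*2 = 10900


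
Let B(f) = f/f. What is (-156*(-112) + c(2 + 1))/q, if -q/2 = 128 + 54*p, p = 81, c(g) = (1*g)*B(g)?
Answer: -17475/9004 ≈ -1.9408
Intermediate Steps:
B(f) = 1
c(g) = g (c(g) = (1*g)*1 = g*1 = g)
q = -9004 (q = -2*(128 + 54*81) = -2*(128 + 4374) = -2*4502 = -9004)
(-156*(-112) + c(2 + 1))/q = (-156*(-112) + (2 + 1))/(-9004) = (17472 + 3)*(-1/9004) = 17475*(-1/9004) = -17475/9004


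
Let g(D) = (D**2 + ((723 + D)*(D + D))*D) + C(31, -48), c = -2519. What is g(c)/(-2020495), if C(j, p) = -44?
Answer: 4557238279/404099 ≈ 11278.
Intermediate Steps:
g(D) = -44 + D**2 + 2*D**2*(723 + D) (g(D) = (D**2 + ((723 + D)*(D + D))*D) - 44 = (D**2 + ((723 + D)*(2*D))*D) - 44 = (D**2 + (2*D*(723 + D))*D) - 44 = (D**2 + 2*D**2*(723 + D)) - 44 = -44 + D**2 + 2*D**2*(723 + D))
g(c)/(-2020495) = (-44 + 2*(-2519)**3 + 1447*(-2519)**2)/(-2020495) = (-44 + 2*(-15983964359) + 1447*6345361)*(-1/2020495) = (-44 - 31967928718 + 9181737367)*(-1/2020495) = -22786191395*(-1/2020495) = 4557238279/404099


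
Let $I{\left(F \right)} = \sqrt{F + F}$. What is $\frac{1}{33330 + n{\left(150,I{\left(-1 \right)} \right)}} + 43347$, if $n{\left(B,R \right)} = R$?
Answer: $\frac{24076850634162}{555444451} - \frac{i \sqrt{2}}{1110888902} \approx 43347.0 - 1.273 \cdot 10^{-9} i$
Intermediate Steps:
$I{\left(F \right)} = \sqrt{2} \sqrt{F}$ ($I{\left(F \right)} = \sqrt{2 F} = \sqrt{2} \sqrt{F}$)
$\frac{1}{33330 + n{\left(150,I{\left(-1 \right)} \right)}} + 43347 = \frac{1}{33330 + \sqrt{2} \sqrt{-1}} + 43347 = \frac{1}{33330 + \sqrt{2} i} + 43347 = \frac{1}{33330 + i \sqrt{2}} + 43347 = 43347 + \frac{1}{33330 + i \sqrt{2}}$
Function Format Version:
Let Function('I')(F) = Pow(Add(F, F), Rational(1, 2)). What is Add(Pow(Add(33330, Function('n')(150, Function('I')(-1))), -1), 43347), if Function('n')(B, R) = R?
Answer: Add(Rational(24076850634162, 555444451), Mul(Rational(-1, 1110888902), I, Pow(2, Rational(1, 2)))) ≈ Add(43347., Mul(-1.2730e-9, I))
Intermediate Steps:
Function('I')(F) = Mul(Pow(2, Rational(1, 2)), Pow(F, Rational(1, 2))) (Function('I')(F) = Pow(Mul(2, F), Rational(1, 2)) = Mul(Pow(2, Rational(1, 2)), Pow(F, Rational(1, 2))))
Add(Pow(Add(33330, Function('n')(150, Function('I')(-1))), -1), 43347) = Add(Pow(Add(33330, Mul(Pow(2, Rational(1, 2)), Pow(-1, Rational(1, 2)))), -1), 43347) = Add(Pow(Add(33330, Mul(Pow(2, Rational(1, 2)), I)), -1), 43347) = Add(Pow(Add(33330, Mul(I, Pow(2, Rational(1, 2)))), -1), 43347) = Add(43347, Pow(Add(33330, Mul(I, Pow(2, Rational(1, 2)))), -1))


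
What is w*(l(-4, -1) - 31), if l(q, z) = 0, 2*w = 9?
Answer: -279/2 ≈ -139.50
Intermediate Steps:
w = 9/2 (w = (1/2)*9 = 9/2 ≈ 4.5000)
w*(l(-4, -1) - 31) = 9*(0 - 31)/2 = (9/2)*(-31) = -279/2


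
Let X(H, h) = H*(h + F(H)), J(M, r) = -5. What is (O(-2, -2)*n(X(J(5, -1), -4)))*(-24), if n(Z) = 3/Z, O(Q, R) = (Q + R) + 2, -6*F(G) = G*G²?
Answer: -864/505 ≈ -1.7109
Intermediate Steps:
F(G) = -G³/6 (F(G) = -G*G²/6 = -G³/6)
O(Q, R) = 2 + Q + R
X(H, h) = H*(h - H³/6)
(O(-2, -2)*n(X(J(5, -1), -4)))*(-24) = ((2 - 2 - 2)*(3/((-5*(-4 - ⅙*(-5)³)))))*(-24) = -6/((-5*(-4 - ⅙*(-125))))*(-24) = -6/((-5*(-4 + 125/6)))*(-24) = -6/((-5*101/6))*(-24) = -6/(-505/6)*(-24) = -6*(-6)/505*(-24) = -2*(-18/505)*(-24) = (36/505)*(-24) = -864/505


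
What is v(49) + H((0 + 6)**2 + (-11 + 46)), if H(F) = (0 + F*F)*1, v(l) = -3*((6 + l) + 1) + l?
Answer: 4922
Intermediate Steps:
v(l) = -21 - 2*l (v(l) = -3*(7 + l) + l = (-21 - 3*l) + l = -21 - 2*l)
H(F) = F**2 (H(F) = (0 + F**2)*1 = F**2*1 = F**2)
v(49) + H((0 + 6)**2 + (-11 + 46)) = (-21 - 2*49) + ((0 + 6)**2 + (-11 + 46))**2 = (-21 - 98) + (6**2 + 35)**2 = -119 + (36 + 35)**2 = -119 + 71**2 = -119 + 5041 = 4922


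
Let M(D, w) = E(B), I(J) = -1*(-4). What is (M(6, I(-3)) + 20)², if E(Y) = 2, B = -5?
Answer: 484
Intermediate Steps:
I(J) = 4
M(D, w) = 2
(M(6, I(-3)) + 20)² = (2 + 20)² = 22² = 484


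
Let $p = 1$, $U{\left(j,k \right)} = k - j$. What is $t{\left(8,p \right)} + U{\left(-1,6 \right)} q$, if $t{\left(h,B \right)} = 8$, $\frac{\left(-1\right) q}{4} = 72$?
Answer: $-2008$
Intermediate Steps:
$q = -288$ ($q = \left(-4\right) 72 = -288$)
$t{\left(8,p \right)} + U{\left(-1,6 \right)} q = 8 + \left(6 - -1\right) \left(-288\right) = 8 + \left(6 + 1\right) \left(-288\right) = 8 + 7 \left(-288\right) = 8 - 2016 = -2008$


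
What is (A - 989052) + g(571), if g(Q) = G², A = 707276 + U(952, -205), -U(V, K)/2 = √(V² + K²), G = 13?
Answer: -281607 - 2*√948329 ≈ -2.8355e+5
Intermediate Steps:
U(V, K) = -2*√(K² + V²) (U(V, K) = -2*√(V² + K²) = -2*√(K² + V²))
A = 707276 - 2*√948329 (A = 707276 - 2*√((-205)² + 952²) = 707276 - 2*√(42025 + 906304) = 707276 - 2*√948329 ≈ 7.0533e+5)
g(Q) = 169 (g(Q) = 13² = 169)
(A - 989052) + g(571) = ((707276 - 2*√948329) - 989052) + 169 = (-281776 - 2*√948329) + 169 = -281607 - 2*√948329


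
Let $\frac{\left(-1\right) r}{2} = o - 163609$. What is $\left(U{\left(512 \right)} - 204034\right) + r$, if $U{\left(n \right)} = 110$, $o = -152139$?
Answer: $427572$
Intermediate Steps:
$r = 631496$ ($r = - 2 \left(-152139 - 163609\right) = \left(-2\right) \left(-315748\right) = 631496$)
$\left(U{\left(512 \right)} - 204034\right) + r = \left(110 - 204034\right) + 631496 = -203924 + 631496 = 427572$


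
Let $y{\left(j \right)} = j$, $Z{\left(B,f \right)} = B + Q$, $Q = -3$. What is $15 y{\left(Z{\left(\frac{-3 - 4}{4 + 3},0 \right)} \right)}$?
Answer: $-60$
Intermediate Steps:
$Z{\left(B,f \right)} = -3 + B$ ($Z{\left(B,f \right)} = B - 3 = -3 + B$)
$15 y{\left(Z{\left(\frac{-3 - 4}{4 + 3},0 \right)} \right)} = 15 \left(-3 + \frac{-3 - 4}{4 + 3}\right) = 15 \left(-3 - \frac{7}{7}\right) = 15 \left(-3 - 1\right) = 15 \left(-4\right) = -60$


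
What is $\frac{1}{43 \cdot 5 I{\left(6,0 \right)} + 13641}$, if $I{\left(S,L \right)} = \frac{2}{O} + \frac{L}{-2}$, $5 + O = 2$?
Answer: $\frac{3}{40493} \approx 7.4087 \cdot 10^{-5}$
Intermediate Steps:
$O = -3$ ($O = -5 + 2 = -3$)
$I{\left(S,L \right)} = - \frac{2}{3} - \frac{L}{2}$ ($I{\left(S,L \right)} = \frac{2}{-3} + \frac{L}{-2} = 2 \left(- \frac{1}{3}\right) + L \left(- \frac{1}{2}\right) = - \frac{2}{3} - \frac{L}{2}$)
$\frac{1}{43 \cdot 5 I{\left(6,0 \right)} + 13641} = \frac{1}{43 \cdot 5 \left(- \frac{2}{3} - 0\right) + 13641} = \frac{1}{215 \left(- \frac{2}{3} + 0\right) + 13641} = \frac{1}{215 \left(- \frac{2}{3}\right) + 13641} = \frac{1}{- \frac{430}{3} + 13641} = \frac{1}{\frac{40493}{3}} = \frac{3}{40493}$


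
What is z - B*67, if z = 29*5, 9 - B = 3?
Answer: -257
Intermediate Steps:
B = 6 (B = 9 - 1*3 = 9 - 3 = 6)
z = 145
z - B*67 = 145 - 6*67 = 145 - 1*402 = 145 - 402 = -257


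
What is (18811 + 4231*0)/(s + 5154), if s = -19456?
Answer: -18811/14302 ≈ -1.3153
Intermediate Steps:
(18811 + 4231*0)/(s + 5154) = (18811 + 4231*0)/(-19456 + 5154) = (18811 + 0)/(-14302) = 18811*(-1/14302) = -18811/14302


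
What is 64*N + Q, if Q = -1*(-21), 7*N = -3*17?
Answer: -3117/7 ≈ -445.29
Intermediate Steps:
N = -51/7 (N = (-3*17)/7 = (1/7)*(-51) = -51/7 ≈ -7.2857)
Q = 21
64*N + Q = 64*(-51/7) + 21 = -3264/7 + 21 = -3117/7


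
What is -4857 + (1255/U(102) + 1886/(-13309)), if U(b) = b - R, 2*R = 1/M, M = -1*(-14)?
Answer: -36818016477/7599439 ≈ -4844.8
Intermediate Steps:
M = 14
R = 1/28 (R = (½)/14 = (½)*(1/14) = 1/28 ≈ 0.035714)
U(b) = -1/28 + b (U(b) = b - 1*1/28 = b - 1/28 = -1/28 + b)
-4857 + (1255/U(102) + 1886/(-13309)) = -4857 + (1255/(-1/28 + 102) + 1886/(-13309)) = -4857 + (1255/(2855/28) + 1886*(-1/13309)) = -4857 + (1255*(28/2855) - 1886/13309) = -4857 + (7028/571 - 1886/13309) = -4857 + 92458746/7599439 = -36818016477/7599439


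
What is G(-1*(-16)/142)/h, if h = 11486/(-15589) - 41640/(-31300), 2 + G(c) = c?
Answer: -1634584595/514065134 ≈ -3.1797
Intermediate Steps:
G(c) = -2 + c
h = 14480708/24396785 (h = 11486*(-1/15589) - 41640*(-1/31300) = -11486/15589 + 2082/1565 = 14480708/24396785 ≈ 0.59355)
G(-1*(-16)/142)/h = (-2 - 1*(-16)/142)/(14480708/24396785) = (-2 + 16*(1/142))*(24396785/14480708) = (-2 + 8/71)*(24396785/14480708) = -134/71*24396785/14480708 = -1634584595/514065134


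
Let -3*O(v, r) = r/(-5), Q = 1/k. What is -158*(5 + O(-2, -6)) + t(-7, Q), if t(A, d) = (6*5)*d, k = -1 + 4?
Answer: -3584/5 ≈ -716.80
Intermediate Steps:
k = 3
Q = ⅓ (Q = 1/3 = ⅓ ≈ 0.33333)
O(v, r) = r/15 (O(v, r) = -r/(3*(-5)) = -r*(-1)/(3*5) = -(-1)*r/15 = r/15)
t(A, d) = 30*d
-158*(5 + O(-2, -6)) + t(-7, Q) = -158*(5 + (1/15)*(-6)) + 30*(⅓) = -158*(5 - ⅖) + 10 = -158*23/5 + 10 = -3634/5 + 10 = -3584/5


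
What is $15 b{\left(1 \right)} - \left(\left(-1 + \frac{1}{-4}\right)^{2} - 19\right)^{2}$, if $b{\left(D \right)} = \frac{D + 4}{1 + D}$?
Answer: $- \frac{68241}{256} \approx -266.57$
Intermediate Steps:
$b{\left(D \right)} = \frac{4 + D}{1 + D}$
$15 b{\left(1 \right)} - \left(\left(-1 + \frac{1}{-4}\right)^{2} - 19\right)^{2} = 15 \frac{4 + 1}{1 + 1} - \left(\left(-1 + \frac{1}{-4}\right)^{2} - 19\right)^{2} = 15 \cdot \frac{1}{2} \cdot 5 - \left(\left(-1 - \frac{1}{4}\right)^{2} - 19\right)^{2} = 15 \cdot \frac{1}{2} \cdot 5 - \left(\left(- \frac{5}{4}\right)^{2} - 19\right)^{2} = 15 \cdot \frac{5}{2} - \left(\frac{25}{16} - 19\right)^{2} = \frac{75}{2} - \left(- \frac{279}{16}\right)^{2} = \frac{75}{2} - \frac{77841}{256} = - \frac{68241}{256}$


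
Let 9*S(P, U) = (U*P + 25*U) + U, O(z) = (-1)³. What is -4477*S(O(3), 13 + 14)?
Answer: -335775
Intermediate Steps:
O(z) = -1
S(P, U) = 26*U/9 + P*U/9 (S(P, U) = ((U*P + 25*U) + U)/9 = ((P*U + 25*U) + U)/9 = ((25*U + P*U) + U)/9 = (26*U + P*U)/9 = 26*U/9 + P*U/9)
-4477*S(O(3), 13 + 14) = -4477*(13 + 14)*(26 - 1)/9 = -4477*27*25/9 = -4477*75 = -335775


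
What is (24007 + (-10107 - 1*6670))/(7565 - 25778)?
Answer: -2410/6071 ≈ -0.39697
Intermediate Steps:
(24007 + (-10107 - 1*6670))/(7565 - 25778) = (24007 + (-10107 - 6670))/(-18213) = (24007 - 16777)*(-1/18213) = 7230*(-1/18213) = -2410/6071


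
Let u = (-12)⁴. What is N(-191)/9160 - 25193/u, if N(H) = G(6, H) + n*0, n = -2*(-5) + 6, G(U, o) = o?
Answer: -29341057/23742720 ≈ -1.2358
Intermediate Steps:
u = 20736
n = 16 (n = 10 + 6 = 16)
N(H) = H (N(H) = H + 16*0 = H + 0 = H)
N(-191)/9160 - 25193/u = -191/9160 - 25193/20736 = -29341057/23742720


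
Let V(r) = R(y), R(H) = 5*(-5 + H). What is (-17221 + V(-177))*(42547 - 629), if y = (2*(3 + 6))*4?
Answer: -707827348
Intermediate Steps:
y = 72 (y = (2*9)*4 = 18*4 = 72)
R(H) = -25 + 5*H
V(r) = 335 (V(r) = -25 + 5*72 = -25 + 360 = 335)
(-17221 + V(-177))*(42547 - 629) = (-17221 + 335)*(42547 - 629) = -16886*41918 = -707827348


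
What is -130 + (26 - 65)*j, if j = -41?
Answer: 1469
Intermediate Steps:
-130 + (26 - 65)*j = -130 + (26 - 65)*(-41) = -130 - 39*(-41) = -130 + 1599 = 1469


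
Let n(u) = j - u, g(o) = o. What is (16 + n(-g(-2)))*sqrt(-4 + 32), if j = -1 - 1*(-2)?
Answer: 30*sqrt(7) ≈ 79.373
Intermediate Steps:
j = 1 (j = -1 + 2 = 1)
n(u) = 1 - u
(16 + n(-g(-2)))*sqrt(-4 + 32) = (16 + (1 - (-1)*(-2)))*sqrt(-4 + 32) = (16 + (1 - 1*2))*sqrt(28) = (16 + (1 - 2))*(2*sqrt(7)) = (16 - 1)*(2*sqrt(7)) = 15*(2*sqrt(7)) = 30*sqrt(7)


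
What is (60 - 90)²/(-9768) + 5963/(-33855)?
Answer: -199811/744810 ≈ -0.26827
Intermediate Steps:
(60 - 90)²/(-9768) + 5963/(-33855) = (-30)²*(-1/9768) + 5963*(-1/33855) = 900*(-1/9768) - 5963/33855 = -75/814 - 5963/33855 = -199811/744810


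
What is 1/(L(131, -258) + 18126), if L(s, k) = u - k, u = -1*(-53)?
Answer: 1/18437 ≈ 5.4239e-5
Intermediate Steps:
u = 53
L(s, k) = 53 - k
1/(L(131, -258) + 18126) = 1/((53 - 1*(-258)) + 18126) = 1/((53 + 258) + 18126) = 1/(311 + 18126) = 1/18437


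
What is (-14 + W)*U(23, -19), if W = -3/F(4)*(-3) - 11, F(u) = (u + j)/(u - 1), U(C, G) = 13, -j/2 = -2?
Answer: -2249/8 ≈ -281.13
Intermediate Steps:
j = 4 (j = -2*(-2) = 4)
F(u) = (4 + u)/(-1 + u) (F(u) = (u + 4)/(u - 1) = (4 + u)/(-1 + u))
W = -61/8 (W = -3*(-1 + 4)/(4 + 4)*(-3) - 11 = -3/(8/3)*(-3) - 11 = -3/((1/3)*8)*(-3) - 11 = -3/8/3*(-3) - 11 = -3*3/8*(-3) - 11 = -9/8*(-3) - 11 = 27/8 - 11 = -61/8 ≈ -7.6250)
(-14 + W)*U(23, -19) = (-14 - 61/8)*13 = -173/8*13 = -2249/8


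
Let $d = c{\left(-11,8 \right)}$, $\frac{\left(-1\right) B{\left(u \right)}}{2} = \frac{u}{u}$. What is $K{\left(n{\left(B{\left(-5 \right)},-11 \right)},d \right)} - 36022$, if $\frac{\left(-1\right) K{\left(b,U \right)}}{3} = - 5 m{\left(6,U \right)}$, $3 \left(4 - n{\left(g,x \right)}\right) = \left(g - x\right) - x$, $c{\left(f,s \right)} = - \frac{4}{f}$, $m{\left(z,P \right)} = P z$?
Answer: $- \frac{395882}{11} \approx -35989.0$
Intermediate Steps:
$B{\left(u \right)} = -2$ ($B{\left(u \right)} = - 2 \frac{u}{u} = \left(-2\right) 1 = -2$)
$n{\left(g,x \right)} = 4 - \frac{g}{3} + \frac{2 x}{3}$ ($n{\left(g,x \right)} = 4 - \frac{\left(g - x\right) - x}{3} = 4 - \frac{g - 2 x}{3} = 4 - \left(- \frac{2 x}{3} + \frac{g}{3}\right) = 4 - \frac{g}{3} + \frac{2 x}{3}$)
$d = \frac{4}{11}$ ($d = - \frac{4}{-11} = \left(-4\right) \left(- \frac{1}{11}\right) = \frac{4}{11} \approx 0.36364$)
$K{\left(b,U \right)} = 90 U$ ($K{\left(b,U \right)} = - 3 \left(- 5 U 6\right) = - 3 \left(- 5 \cdot 6 U\right) = - 3 \left(- 30 U\right) = 90 U$)
$K{\left(n{\left(B{\left(-5 \right)},-11 \right)},d \right)} - 36022 = 90 \cdot \frac{4}{11} - 36022 = \frac{360}{11} - 36022 = - \frac{395882}{11}$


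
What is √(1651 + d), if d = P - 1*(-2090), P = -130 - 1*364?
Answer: √3247 ≈ 56.982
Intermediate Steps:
P = -494 (P = -130 - 364 = -494)
d = 1596 (d = -494 - 1*(-2090) = -494 + 2090 = 1596)
√(1651 + d) = √(1651 + 1596) = √3247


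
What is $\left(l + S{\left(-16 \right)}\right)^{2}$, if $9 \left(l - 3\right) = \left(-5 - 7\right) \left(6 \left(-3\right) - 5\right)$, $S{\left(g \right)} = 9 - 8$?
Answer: $\frac{10816}{9} \approx 1201.8$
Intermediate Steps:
$S{\left(g \right)} = 1$ ($S{\left(g \right)} = 9 - 8 = 1$)
$l = \frac{101}{3}$ ($l = 3 + \frac{\left(-5 - 7\right) \left(6 \left(-3\right) - 5\right)}{9} = 3 + \frac{\left(-12\right) \left(-18 - 5\right)}{9} = 3 + \frac{\left(-12\right) \left(-23\right)}{9} = 3 + \frac{1}{9} \cdot 276 = 3 + \frac{92}{3} = \frac{101}{3} \approx 33.667$)
$\left(l + S{\left(-16 \right)}\right)^{2} = \left(\frac{101}{3} + 1\right)^{2} = \left(\frac{104}{3}\right)^{2} = \frac{10816}{9}$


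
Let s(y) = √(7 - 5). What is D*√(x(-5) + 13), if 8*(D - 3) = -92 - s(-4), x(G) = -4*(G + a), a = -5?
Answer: √53*(-68 - √2)/8 ≈ -63.168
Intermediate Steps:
x(G) = 20 - 4*G (x(G) = -4*(G - 5) = -4*(-5 + G) = 20 - 4*G)
s(y) = √2
D = -17/2 - √2/8 (D = 3 + (-92 - √2)/8 = 3 + (-23/2 - √2/8) = -17/2 - √2/8 ≈ -8.6768)
D*√(x(-5) + 13) = (-17/2 - √2/8)*√((20 - 4*(-5)) + 13) = (-17/2 - √2/8)*√((20 + 20) + 13) = (-17/2 - √2/8)*√(40 + 13) = (-17/2 - √2/8)*√53 = √53*(-17/2 - √2/8)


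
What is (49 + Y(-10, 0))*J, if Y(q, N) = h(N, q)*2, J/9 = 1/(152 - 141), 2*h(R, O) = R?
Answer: 441/11 ≈ 40.091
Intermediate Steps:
h(R, O) = R/2
J = 9/11 (J = 9/(152 - 141) = 9/11 ≈ 0.81818)
Y(q, N) = N (Y(q, N) = (N/2)*2 = N)
(49 + Y(-10, 0))*J = (49 + 0)*(9/11) = 49*(9/11) = 441/11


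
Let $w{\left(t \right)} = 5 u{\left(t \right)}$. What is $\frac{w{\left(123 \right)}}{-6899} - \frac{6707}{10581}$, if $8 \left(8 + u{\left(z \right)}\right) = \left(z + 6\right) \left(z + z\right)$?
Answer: $- \frac{1022837047}{291993276} \approx -3.5029$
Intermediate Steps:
$u{\left(z \right)} = -8 + \frac{z \left(6 + z\right)}{4}$ ($u{\left(z \right)} = -8 + \frac{\left(z + 6\right) \left(z + z\right)}{8} = -8 + \frac{\left(6 + z\right) 2 z}{8} = -8 + \frac{2 z \left(6 + z\right)}{8} = -8 + \frac{z \left(6 + z\right)}{4}$)
$w{\left(t \right)} = -40 + \frac{5 t^{2}}{4} + \frac{15 t}{2}$ ($w{\left(t \right)} = 5 \left(-8 + \frac{t^{2}}{4} + \frac{3 t}{2}\right) = -40 + \frac{5 t^{2}}{4} + \frac{15 t}{2}$)
$\frac{w{\left(123 \right)}}{-6899} - \frac{6707}{10581} = \frac{-40 + \frac{5 \cdot 123^{2}}{4} + \frac{15}{2} \cdot 123}{-6899} - \frac{6707}{10581} = \left(-40 + \frac{5}{4} \cdot 15129 + \frac{1845}{2}\right) \left(- \frac{1}{6899}\right) - \frac{6707}{10581} = \left(-40 + \frac{75645}{4} + \frac{1845}{2}\right) \left(- \frac{1}{6899}\right) - \frac{6707}{10581} = \frac{79175}{4} \left(- \frac{1}{6899}\right) - \frac{6707}{10581} = - \frac{79175}{27596} - \frac{6707}{10581} = - \frac{1022837047}{291993276}$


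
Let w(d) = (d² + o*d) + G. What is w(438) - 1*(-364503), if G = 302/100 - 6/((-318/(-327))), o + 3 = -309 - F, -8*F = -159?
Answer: 2178207781/5300 ≈ 4.1098e+5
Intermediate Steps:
F = 159/8 (F = -⅛*(-159) = 159/8 ≈ 19.875)
o = -2655/8 (o = -3 + (-309 - 1*159/8) = -3 + (-309 - 159/8) = -3 - 2631/8 = -2655/8 ≈ -331.88)
G = -8347/2650 (G = 302*(1/100) - 6/((-318*(-1/327))) = 151/50 - 6/106/109 = 151/50 - 6*109/106 = 151/50 - 327/53 = -8347/2650 ≈ -3.1498)
w(d) = -8347/2650 + d² - 2655*d/8 (w(d) = (d² - 2655*d/8) - 8347/2650 = -8347/2650 + d² - 2655*d/8)
w(438) - 1*(-364503) = (-8347/2650 + 438² - 2655/8*438) - 1*(-364503) = (-8347/2650 + 191844 - 581445/4) + 364503 = 246341881/5300 + 364503 = 2178207781/5300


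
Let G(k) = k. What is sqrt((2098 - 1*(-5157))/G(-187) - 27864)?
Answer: I*sqrt(975732901)/187 ≈ 167.04*I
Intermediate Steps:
sqrt((2098 - 1*(-5157))/G(-187) - 27864) = sqrt((2098 - 1*(-5157))/(-187) - 27864) = sqrt((2098 + 5157)*(-1/187) - 27864) = sqrt(7255*(-1/187) - 27864) = sqrt(-7255/187 - 27864) = sqrt(-5217823/187) = I*sqrt(975732901)/187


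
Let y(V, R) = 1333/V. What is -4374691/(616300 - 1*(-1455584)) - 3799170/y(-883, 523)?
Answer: 6950475279072137/2761821372 ≈ 2.5166e+6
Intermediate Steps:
-4374691/(616300 - 1*(-1455584)) - 3799170/y(-883, 523) = -4374691/(616300 - 1*(-1455584)) - 3799170/(1333/(-883)) = -4374691/(616300 + 1455584) - 3799170/(1333*(-1/883)) = -4374691/2071884 - 3799170/(-1333/883) = -4374691*1/2071884 - 3799170*(-883/1333) = -4374691/2071884 + 3354667110/1333 = 6950475279072137/2761821372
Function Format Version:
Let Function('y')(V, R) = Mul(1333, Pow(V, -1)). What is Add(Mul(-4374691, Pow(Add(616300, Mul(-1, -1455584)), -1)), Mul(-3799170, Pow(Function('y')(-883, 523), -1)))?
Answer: Rational(6950475279072137, 2761821372) ≈ 2.5166e+6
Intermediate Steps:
Add(Mul(-4374691, Pow(Add(616300, Mul(-1, -1455584)), -1)), Mul(-3799170, Pow(Function('y')(-883, 523), -1))) = Add(Mul(-4374691, Pow(Add(616300, Mul(-1, -1455584)), -1)), Mul(-3799170, Pow(Mul(1333, Pow(-883, -1)), -1))) = Add(Mul(-4374691, Pow(Add(616300, 1455584), -1)), Mul(-3799170, Pow(Mul(1333, Rational(-1, 883)), -1))) = Add(Mul(-4374691, Pow(2071884, -1)), Mul(-3799170, Pow(Rational(-1333, 883), -1))) = Add(Mul(-4374691, Rational(1, 2071884)), Mul(-3799170, Rational(-883, 1333))) = Add(Rational(-4374691, 2071884), Rational(3354667110, 1333)) = Rational(6950475279072137, 2761821372)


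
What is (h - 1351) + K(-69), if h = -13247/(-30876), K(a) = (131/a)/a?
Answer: -66176915171/49000212 ≈ -1350.5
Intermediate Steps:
K(a) = 131/a²
h = 13247/30876 (h = -13247*(-1/30876) = 13247/30876 ≈ 0.42904)
(h - 1351) + K(-69) = (13247/30876 - 1351) + 131/(-69)² = -41700229/30876 + 131*(1/4761) = -41700229/30876 + 131/4761 = -66176915171/49000212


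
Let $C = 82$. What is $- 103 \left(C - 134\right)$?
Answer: $5356$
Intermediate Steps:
$- 103 \left(C - 134\right) = - 103 \left(82 - 134\right) = \left(-103\right) \left(-52\right) = 5356$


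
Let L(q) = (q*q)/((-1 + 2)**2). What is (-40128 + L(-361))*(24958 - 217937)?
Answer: -17405354947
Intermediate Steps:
L(q) = q**2 (L(q) = q**2/(1**2) = q**2/1 = q**2*1 = q**2)
(-40128 + L(-361))*(24958 - 217937) = (-40128 + (-361)**2)*(24958 - 217937) = (-40128 + 130321)*(-192979) = 90193*(-192979) = -17405354947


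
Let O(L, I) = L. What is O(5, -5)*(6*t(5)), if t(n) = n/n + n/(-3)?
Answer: -20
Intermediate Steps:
t(n) = 1 - n/3 (t(n) = 1 + n*(-1/3) = 1 - n/3)
O(5, -5)*(6*t(5)) = 5*(6*(1 - 1/3*5)) = 5*(6*(1 - 5/3)) = 5*(6*(-2/3)) = 5*(-4) = -20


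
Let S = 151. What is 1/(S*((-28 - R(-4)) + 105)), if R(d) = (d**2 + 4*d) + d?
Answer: 1/12231 ≈ 8.1759e-5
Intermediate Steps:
R(d) = d**2 + 5*d
1/(S*((-28 - R(-4)) + 105)) = 1/(151*((-28 - (-4)*(5 - 4)) + 105)) = 1/(151*((-28 - (-4)) + 105)) = 1/(151*((-28 - 1*(-4)) + 105)) = 1/(151*((-28 + 4) + 105)) = 1/(151*(-24 + 105)) = 1/(151*81) = 1/12231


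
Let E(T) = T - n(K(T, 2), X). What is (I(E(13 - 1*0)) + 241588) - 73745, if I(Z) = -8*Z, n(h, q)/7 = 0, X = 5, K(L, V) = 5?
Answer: 167739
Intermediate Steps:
n(h, q) = 0 (n(h, q) = 7*0 = 0)
E(T) = T (E(T) = T - 1*0 = T + 0 = T)
(I(E(13 - 1*0)) + 241588) - 73745 = (-8*(13 - 1*0) + 241588) - 73745 = (-8*(13 + 0) + 241588) - 73745 = (-8*13 + 241588) - 73745 = (-104 + 241588) - 73745 = 241484 - 73745 = 167739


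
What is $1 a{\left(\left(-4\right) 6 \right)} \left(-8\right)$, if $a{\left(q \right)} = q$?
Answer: $192$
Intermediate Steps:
$1 a{\left(\left(-4\right) 6 \right)} \left(-8\right) = 1 \left(\left(-4\right) 6\right) \left(-8\right) = 1 \left(-24\right) \left(-8\right) = \left(-24\right) \left(-8\right) = 192$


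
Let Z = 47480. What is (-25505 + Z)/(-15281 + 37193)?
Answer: 7325/7304 ≈ 1.0029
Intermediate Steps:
(-25505 + Z)/(-15281 + 37193) = (-25505 + 47480)/(-15281 + 37193) = 21975/21912 = 21975*(1/21912) = 7325/7304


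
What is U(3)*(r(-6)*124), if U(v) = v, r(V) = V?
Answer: -2232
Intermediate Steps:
U(3)*(r(-6)*124) = 3*(-6*124) = 3*(-744) = -2232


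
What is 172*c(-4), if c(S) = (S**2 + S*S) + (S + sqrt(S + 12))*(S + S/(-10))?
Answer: 39904/5 - 6192*sqrt(2)/5 ≈ 6229.4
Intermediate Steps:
c(S) = 2*S**2 + 9*S*(S + sqrt(12 + S))/10 (c(S) = (S**2 + S**2) + (S + sqrt(12 + S))*(S + S*(-1/10)) = 2*S**2 + (S + sqrt(12 + S))*(S - S/10) = 2*S**2 + (S + sqrt(12 + S))*(9*S/10) = 2*S**2 + 9*S*(S + sqrt(12 + S))/10)
172*c(-4) = 172*((1/10)*(-4)*(9*sqrt(12 - 4) + 29*(-4))) = 172*((1/10)*(-4)*(9*sqrt(8) - 116)) = 172*((1/10)*(-4)*(9*(2*sqrt(2)) - 116)) = 172*((1/10)*(-4)*(18*sqrt(2) - 116)) = 172*((1/10)*(-4)*(-116 + 18*sqrt(2))) = 172*(232/5 - 36*sqrt(2)/5) = 39904/5 - 6192*sqrt(2)/5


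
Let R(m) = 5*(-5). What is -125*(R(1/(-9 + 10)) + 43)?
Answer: -2250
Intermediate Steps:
R(m) = -25
-125*(R(1/(-9 + 10)) + 43) = -125*(-25 + 43) = -125*18 = -2250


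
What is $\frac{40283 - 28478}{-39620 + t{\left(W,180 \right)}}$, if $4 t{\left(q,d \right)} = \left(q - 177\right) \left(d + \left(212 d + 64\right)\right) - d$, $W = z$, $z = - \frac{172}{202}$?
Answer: $- \frac{397435}{58822976} \approx -0.0067565$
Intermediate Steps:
$z = - \frac{86}{101}$ ($z = \left(-172\right) \frac{1}{202} = - \frac{86}{101} \approx -0.85149$)
$W = - \frac{86}{101} \approx -0.85149$
$t{\left(q,d \right)} = - \frac{d}{4} + \frac{\left(-177 + q\right) \left(64 + 213 d\right)}{4}$ ($t{\left(q,d \right)} = \frac{\left(q - 177\right) \left(d + \left(212 d + 64\right)\right) - d}{4} = \frac{\left(-177 + q\right) \left(d + \left(64 + 212 d\right)\right) - d}{4} = \frac{\left(-177 + q\right) \left(64 + 213 d\right) - d}{4} = \frac{- d + \left(-177 + q\right) \left(64 + 213 d\right)}{4} = - \frac{d}{4} + \frac{\left(-177 + q\right) \left(64 + 213 d\right)}{4}$)
$\frac{40283 - 28478}{-39620 + t{\left(W,180 \right)}} = \frac{40283 - 28478}{-39620 + \left(-2832 + 16 \left(- \frac{86}{101}\right) - 1696590 + \frac{213}{4} \cdot 180 \left(- \frac{86}{101}\right)\right)} = \frac{11805}{-39620 - \frac{172467308}{101}} = \frac{11805}{- \frac{176468928}{101}} = 11805 \left(- \frac{101}{176468928}\right) = - \frac{397435}{58822976}$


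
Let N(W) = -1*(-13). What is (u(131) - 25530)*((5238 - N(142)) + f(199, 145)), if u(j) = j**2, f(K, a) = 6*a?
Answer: -51009055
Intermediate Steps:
N(W) = 13
(u(131) - 25530)*((5238 - N(142)) + f(199, 145)) = (131**2 - 25530)*((5238 - 1*13) + 6*145) = (17161 - 25530)*((5238 - 13) + 870) = -8369*(5225 + 870) = -8369*6095 = -51009055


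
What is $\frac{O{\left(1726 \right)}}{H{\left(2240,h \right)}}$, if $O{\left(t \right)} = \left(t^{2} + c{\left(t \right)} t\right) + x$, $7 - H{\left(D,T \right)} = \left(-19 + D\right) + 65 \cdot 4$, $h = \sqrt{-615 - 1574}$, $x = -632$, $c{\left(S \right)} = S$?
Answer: $- \frac{2978760}{1237} \approx -2408.1$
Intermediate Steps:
$h = i \sqrt{2189}$ ($h = \sqrt{-2189} = i \sqrt{2189} \approx 46.787 i$)
$H{\left(D,T \right)} = -234 - D$ ($H{\left(D,T \right)} = 7 - \left(\left(-19 + D\right) + 65 \cdot 4\right) = 7 - \left(\left(-19 + D\right) + 260\right) = 7 - \left(241 + D\right) = -234 - D$)
$O{\left(t \right)} = -632 + 2 t^{2}$ ($O{\left(t \right)} = \left(t^{2} + t t\right) - 632 = \left(t^{2} + t^{2}\right) - 632 = 2 t^{2} - 632 = -632 + 2 t^{2}$)
$\frac{O{\left(1726 \right)}}{H{\left(2240,h \right)}} = \frac{-632 + 2 \cdot 1726^{2}}{-234 - 2240} = \frac{-632 + 2 \cdot 2979076}{-234 - 2240} = \frac{-632 + 5958152}{-2474} = 5957520 \left(- \frac{1}{2474}\right) = - \frac{2978760}{1237}$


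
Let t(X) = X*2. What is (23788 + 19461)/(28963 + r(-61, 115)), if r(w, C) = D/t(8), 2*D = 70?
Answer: 691984/463443 ≈ 1.4931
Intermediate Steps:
t(X) = 2*X
D = 35 (D = (½)*70 = 35)
r(w, C) = 35/16 (r(w, C) = 35/((2*8)) = 35/16)
(23788 + 19461)/(28963 + r(-61, 115)) = (23788 + 19461)/(28963 + 35/16) = 43249/(463443/16) = 43249*(16/463443) = 691984/463443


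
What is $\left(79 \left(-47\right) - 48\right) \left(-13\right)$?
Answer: $48893$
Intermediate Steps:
$\left(79 \left(-47\right) - 48\right) \left(-13\right) = \left(-3713 - 48\right) \left(-13\right) = \left(-3761\right) \left(-13\right) = 48893$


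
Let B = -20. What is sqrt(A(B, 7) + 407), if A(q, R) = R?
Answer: 3*sqrt(46) ≈ 20.347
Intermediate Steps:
sqrt(A(B, 7) + 407) = sqrt(7 + 407) = sqrt(414) = 3*sqrt(46)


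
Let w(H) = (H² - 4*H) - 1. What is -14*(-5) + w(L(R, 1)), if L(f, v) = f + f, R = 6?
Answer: 165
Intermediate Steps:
L(f, v) = 2*f
w(H) = -1 + H² - 4*H
-14*(-5) + w(L(R, 1)) = -14*(-5) + (-1 + (2*6)² - 8*6) = 70 + (-1 + 12² - 4*12) = 70 + (-1 + 144 - 48) = 70 + 95 = 165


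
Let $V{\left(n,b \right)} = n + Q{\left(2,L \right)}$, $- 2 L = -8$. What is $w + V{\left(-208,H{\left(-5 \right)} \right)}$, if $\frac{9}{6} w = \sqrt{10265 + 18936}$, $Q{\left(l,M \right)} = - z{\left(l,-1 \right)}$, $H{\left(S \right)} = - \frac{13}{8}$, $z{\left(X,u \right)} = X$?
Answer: $-210 + \frac{2 \sqrt{29201}}{3} \approx -96.078$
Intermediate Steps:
$L = 4$ ($L = \left(- \frac{1}{2}\right) \left(-8\right) = 4$)
$H{\left(S \right)} = - \frac{13}{8}$ ($H{\left(S \right)} = \left(-13\right) \frac{1}{8} = - \frac{13}{8}$)
$Q{\left(l,M \right)} = - l$
$w = \frac{2 \sqrt{29201}}{3}$ ($w = \frac{2 \sqrt{10265 + 18936}}{3} = \frac{2 \sqrt{29201}}{3} \approx 113.92$)
$V{\left(n,b \right)} = -2 + n$ ($V{\left(n,b \right)} = n - 2 = -2 + n$)
$w + V{\left(-208,H{\left(-5 \right)} \right)} = \frac{2 \sqrt{29201}}{3} - 210 = -210 + \frac{2 \sqrt{29201}}{3}$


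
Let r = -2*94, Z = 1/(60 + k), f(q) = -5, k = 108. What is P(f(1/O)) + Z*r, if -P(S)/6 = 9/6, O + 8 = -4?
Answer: -425/42 ≈ -10.119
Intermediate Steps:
O = -12 (O = -8 - 4 = -12)
P(S) = -9 (P(S) = -54/6 = -6*3/2 = -9)
Z = 1/168 (Z = 1/(60 + 108) = 1/168 ≈ 0.0059524)
r = -188
P(f(1/O)) + Z*r = -9 + (1/168)*(-188) = -9 - 47/42 = -425/42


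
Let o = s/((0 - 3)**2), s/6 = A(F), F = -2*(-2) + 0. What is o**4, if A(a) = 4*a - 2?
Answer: 614656/81 ≈ 7588.3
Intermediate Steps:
F = 4 (F = 4 + 0 = 4)
A(a) = -2 + 4*a
s = 84 (s = 6*(-2 + 4*4) = 6*(-2 + 16) = 6*14 = 84)
o = 28/3 (o = 84/((0 - 3)**2) = 84/((-3)**2) = 84/9 = 84*(1/9) = 28/3 ≈ 9.3333)
o**4 = (28/3)**4 = 614656/81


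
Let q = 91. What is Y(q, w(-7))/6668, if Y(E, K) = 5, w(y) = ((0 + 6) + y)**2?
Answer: 5/6668 ≈ 0.00074985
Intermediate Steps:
w(y) = (6 + y)**2
Y(q, w(-7))/6668 = 5/6668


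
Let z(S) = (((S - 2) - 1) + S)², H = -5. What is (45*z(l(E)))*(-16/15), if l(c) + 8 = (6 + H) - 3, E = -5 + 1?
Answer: -25392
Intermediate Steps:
E = -4
l(c) = -10 (l(c) = -8 + ((6 - 5) - 3) = -8 + (1 - 3) = -8 - 2 = -10)
z(S) = (-3 + 2*S)² (z(S) = (((-2 + S) - 1) + S)² = ((-3 + S) + S)² = (-3 + 2*S)²)
(45*z(l(E)))*(-16/15) = (45*(-3 + 2*(-10))²)*(-16/15) = (45*(-3 - 20)²)*(-16*1/15) = (45*(-23)²)*(-16/15) = (45*529)*(-16/15) = 23805*(-16/15) = -25392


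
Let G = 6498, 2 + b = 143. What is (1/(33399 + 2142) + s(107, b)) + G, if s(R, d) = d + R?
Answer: 239759587/35541 ≈ 6746.0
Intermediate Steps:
b = 141 (b = -2 + 143 = 141)
s(R, d) = R + d
(1/(33399 + 2142) + s(107, b)) + G = (1/(33399 + 2142) + (107 + 141)) + 6498 = (1/35541 + 248) + 6498 = 8814169/35541 + 6498 = 239759587/35541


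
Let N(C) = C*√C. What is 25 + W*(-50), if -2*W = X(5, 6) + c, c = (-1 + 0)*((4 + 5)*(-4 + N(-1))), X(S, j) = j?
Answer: 1075 + 225*I ≈ 1075.0 + 225.0*I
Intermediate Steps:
N(C) = C^(3/2)
c = 36 + 9*I (c = (-1 + 0)*((4 + 5)*(-4 + (-1)^(3/2))) = -9*(-4 - I) = -(-36 - 9*I) = 36 + 9*I ≈ 36.0 + 9.0*I)
W = -21 - 9*I/2 (W = -(6 + (36 + 9*I))/2 = -(42 + 9*I)/2 = -21 - 9*I/2 ≈ -21.0 - 4.5*I)
25 + W*(-50) = 25 + (-21 - 9*I/2)*(-50) = 25 + (1050 + 225*I) = 1075 + 225*I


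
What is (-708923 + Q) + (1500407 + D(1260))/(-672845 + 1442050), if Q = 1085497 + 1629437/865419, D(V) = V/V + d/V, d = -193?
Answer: 105286470516374156851/279587541195900 ≈ 3.7658e+5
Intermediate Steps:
D(V) = 1 - 193/V (D(V) = V/V - 193/V = 1 - 193/V)
Q = 939411357680/865419 (Q = 1085497 + 1629437*(1/865419) = 1085497 + 1629437/865419 = 939411357680/865419 ≈ 1.0855e+6)
(-708923 + Q) + (1500407 + D(1260))/(-672845 + 1442050) = (-708923 + 939411357680/865419) + (1500407 + (-193 + 1260)/1260)/(-672845 + 1442050) = 325895923943/865419 + (1500407 + (1/1260)*1067)/769205 = 325895923943/865419 + (1500407 + 1067/1260)*(1/769205) = 325895923943/865419 + (1890513887/1260)*(1/769205) = 325895923943/865419 + 1890513887/969198300 = 105286470516374156851/279587541195900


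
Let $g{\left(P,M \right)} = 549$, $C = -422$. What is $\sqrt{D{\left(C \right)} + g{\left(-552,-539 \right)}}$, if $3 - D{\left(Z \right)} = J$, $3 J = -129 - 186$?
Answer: $3 \sqrt{73} \approx 25.632$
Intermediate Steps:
$J = -105$ ($J = \frac{-129 - 186}{3} = \frac{1}{3} \left(-315\right) = -105$)
$D{\left(Z \right)} = 108$ ($D{\left(Z \right)} = 3 - -105 = 3 + 105 = 108$)
$\sqrt{D{\left(C \right)} + g{\left(-552,-539 \right)}} = \sqrt{108 + 549} = \sqrt{657} = 3 \sqrt{73}$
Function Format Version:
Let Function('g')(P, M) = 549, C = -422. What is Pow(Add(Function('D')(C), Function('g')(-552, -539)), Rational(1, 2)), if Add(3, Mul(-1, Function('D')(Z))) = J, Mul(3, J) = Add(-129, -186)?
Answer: Mul(3, Pow(73, Rational(1, 2))) ≈ 25.632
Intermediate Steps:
J = -105 (J = Mul(Rational(1, 3), Add(-129, -186)) = Mul(Rational(1, 3), -315) = -105)
Function('D')(Z) = 108 (Function('D')(Z) = Add(3, Mul(-1, -105)) = Add(3, 105) = 108)
Pow(Add(Function('D')(C), Function('g')(-552, -539)), Rational(1, 2)) = Pow(Add(108, 549), Rational(1, 2)) = Pow(657, Rational(1, 2)) = Mul(3, Pow(73, Rational(1, 2)))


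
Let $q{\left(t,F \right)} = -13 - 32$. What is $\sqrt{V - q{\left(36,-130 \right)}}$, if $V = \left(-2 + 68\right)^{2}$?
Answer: $3 \sqrt{489} \approx 66.34$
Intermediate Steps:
$q{\left(t,F \right)} = -45$ ($q{\left(t,F \right)} = -13 - 32 = -45$)
$V = 4356$ ($V = 66^{2} = 4356$)
$\sqrt{V - q{\left(36,-130 \right)}} = \sqrt{4356 - -45} = \sqrt{4356 + 45} = \sqrt{4401} = 3 \sqrt{489}$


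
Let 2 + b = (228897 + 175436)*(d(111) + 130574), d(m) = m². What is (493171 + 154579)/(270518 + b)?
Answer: 647750/57777434551 ≈ 1.1211e-5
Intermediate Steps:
b = 57777164033 (b = -2 + (228897 + 175436)*(111² + 130574) = -2 + 404333*(12321 + 130574) = -2 + 404333*142895 = -2 + 57777164035 = 57777164033)
(493171 + 154579)/(270518 + b) = (493171 + 154579)/(270518 + 57777164033) = 647750/57777434551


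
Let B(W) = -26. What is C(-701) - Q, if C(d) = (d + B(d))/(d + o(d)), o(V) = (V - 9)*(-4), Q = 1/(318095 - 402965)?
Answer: -894179/2630970 ≈ -0.33987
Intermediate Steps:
Q = -1/84870 (Q = 1/(-84870) = -1/84870 ≈ -1.1783e-5)
o(V) = 36 - 4*V (o(V) = (-9 + V)*(-4) = 36 - 4*V)
C(d) = (-26 + d)/(36 - 3*d) (C(d) = (d - 26)/(d + (36 - 4*d)) = (-26 + d)/(36 - 3*d))
C(-701) - Q = (26 - 1*(-701))/(3*(-12 - 701)) - 1*(-1/84870) = (1/3)*(26 + 701)/(-713) + 1/84870 = (1/3)*(-1/713)*727 + 1/84870 = -727/2139 + 1/84870 = -894179/2630970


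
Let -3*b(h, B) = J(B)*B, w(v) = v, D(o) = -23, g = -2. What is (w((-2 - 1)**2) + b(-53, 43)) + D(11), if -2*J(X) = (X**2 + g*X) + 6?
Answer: 75983/6 ≈ 12664.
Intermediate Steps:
J(X) = -3 + X - X**2/2 (J(X) = -((X**2 - 2*X) + 6)/2 = -(6 + X**2 - 2*X)/2 = -3 + X - X**2/2)
b(h, B) = -B*(-3 + B - B**2/2)/3 (b(h, B) = -(-3 + B - B**2/2)*B/3 = -B*(-3 + B - B**2/2)/3)
(w((-2 - 1)**2) + b(-53, 43)) + D(11) = ((-2 - 1)**2 + (1/6)*43*(6 + 43**2 - 2*43)) - 23 = ((-3)**2 + (1/6)*43*(6 + 1849 - 86)) - 23 = (9 + (1/6)*43*1769) - 23 = (9 + 76067/6) - 23 = 76121/6 - 23 = 75983/6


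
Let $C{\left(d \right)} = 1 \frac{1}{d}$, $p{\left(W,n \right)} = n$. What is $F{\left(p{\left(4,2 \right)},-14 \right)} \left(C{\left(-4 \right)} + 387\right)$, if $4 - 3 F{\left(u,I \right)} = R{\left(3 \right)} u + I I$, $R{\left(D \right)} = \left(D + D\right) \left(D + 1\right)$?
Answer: $-30940$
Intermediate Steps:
$R{\left(D \right)} = 2 D \left(1 + D\right)$
$F{\left(u,I \right)} = \frac{4}{3} - 8 u - \frac{I^{2}}{3}$ ($F{\left(u,I \right)} = \frac{4}{3} - \frac{2 \cdot 3 \left(1 + 3\right) u + I I}{3} = \frac{4}{3} - \frac{2 \cdot 3 \cdot 4 u + I^{2}}{3} = \frac{4}{3} - \frac{24 u + I^{2}}{3} = \frac{4}{3} - \frac{I^{2} + 24 u}{3} = \frac{4}{3} - \left(8 u + \frac{I^{2}}{3}\right) = \frac{4}{3} - 8 u - \frac{I^{2}}{3}$)
$C{\left(d \right)} = \frac{1}{d}$
$F{\left(p{\left(4,2 \right)},-14 \right)} \left(C{\left(-4 \right)} + 387\right) = \left(\frac{4}{3} - 16 - \frac{\left(-14\right)^{2}}{3}\right) \left(\frac{1}{-4} + 387\right) = \left(\frac{4}{3} - 16 - \frac{196}{3}\right) \left(- \frac{1}{4} + 387\right) = \left(\frac{4}{3} - 16 - \frac{196}{3}\right) \frac{1547}{4} = \left(-80\right) \frac{1547}{4} = -30940$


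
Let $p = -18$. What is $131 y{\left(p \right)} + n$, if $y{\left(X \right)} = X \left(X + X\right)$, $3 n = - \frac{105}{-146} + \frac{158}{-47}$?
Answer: $\frac{1747486235}{20586} \approx 84887.0$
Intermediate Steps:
$n = - \frac{18133}{20586}$ ($n = \frac{- \frac{105}{-146} + \frac{158}{-47}}{3} = \frac{\left(-105\right) \left(- \frac{1}{146}\right) + 158 \left(- \frac{1}{47}\right)}{3} = \frac{\frac{105}{146} - \frac{158}{47}}{3} = \frac{1}{3} \left(- \frac{18133}{6862}\right) = - \frac{18133}{20586} \approx -0.88084$)
$y{\left(X \right)} = 2 X^{2}$ ($y{\left(X \right)} = X 2 X = 2 X^{2}$)
$131 y{\left(p \right)} + n = 131 \cdot 2 \left(-18\right)^{2} - \frac{18133}{20586} = 131 \cdot 2 \cdot 324 - \frac{18133}{20586} = 131 \cdot 648 - \frac{18133}{20586} = 84888 - \frac{18133}{20586} = \frac{1747486235}{20586}$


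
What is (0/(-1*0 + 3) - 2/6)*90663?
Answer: -30221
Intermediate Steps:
(0/(-1*0 + 3) - 2/6)*90663 = (0/(0 + 3) - 2*1/6)*90663 = (0/3 - 1/3)*90663 = (0*(1/3) - 1/3)*90663 = (0 - 1/3)*90663 = -1/3*90663 = -30221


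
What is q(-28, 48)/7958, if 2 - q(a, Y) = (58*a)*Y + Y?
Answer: 38953/3979 ≈ 9.7896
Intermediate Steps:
q(a, Y) = 2 - Y - 58*Y*a (q(a, Y) = 2 - ((58*a)*Y + Y) = 2 - (58*Y*a + Y) = 2 - (Y + 58*Y*a) = 2 + (-Y - 58*Y*a) = 2 - Y - 58*Y*a)
q(-28, 48)/7958 = (2 - 1*48 - 58*48*(-28))/7958 = (2 - 48 + 77952)*(1/7958) = 77906*(1/7958) = 38953/3979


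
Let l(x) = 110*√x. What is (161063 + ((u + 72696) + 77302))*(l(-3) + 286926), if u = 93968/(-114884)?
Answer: 366197894334402/4103 + 12762799270*I*√3/373 ≈ 8.9251e+10 + 5.9265e+7*I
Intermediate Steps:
u = -3356/4103 (u = 93968*(-1/114884) = -3356/4103 ≈ -0.81794)
(161063 + ((u + 72696) + 77302))*(l(-3) + 286926) = (161063 + ((-3356/4103 + 72696) + 77302))*(110*√(-3) + 286926) = (161063 + (298268332/4103 + 77302))*(110*(I*√3) + 286926) = (161063 + 615438438/4103)*(110*I*√3 + 286926) = 1276279927*(286926 + 110*I*√3)/4103 = 366197894334402/4103 + 12762799270*I*√3/373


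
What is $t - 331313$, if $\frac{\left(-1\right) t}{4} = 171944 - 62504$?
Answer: $-769073$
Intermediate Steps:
$t = -437760$ ($t = - 4 \left(171944 - 62504\right) = \left(-4\right) 109440 = -437760$)
$t - 331313 = -437760 - 331313 = -769073$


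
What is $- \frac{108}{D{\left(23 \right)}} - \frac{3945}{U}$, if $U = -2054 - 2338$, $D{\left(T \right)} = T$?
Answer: $- \frac{127867}{33672} \approx -3.7974$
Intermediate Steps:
$U = -4392$
$- \frac{108}{D{\left(23 \right)}} - \frac{3945}{U} = - \frac{108}{23} - \frac{3945}{-4392} = \left(-108\right) \frac{1}{23} - - \frac{1315}{1464} = - \frac{108}{23} + \frac{1315}{1464} = - \frac{127867}{33672}$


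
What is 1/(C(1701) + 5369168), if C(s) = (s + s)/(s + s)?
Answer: 1/5369169 ≈ 1.8625e-7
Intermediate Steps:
C(s) = 1 (C(s) = (2*s)/((2*s)) = (2*s)*(1/(2*s)) = 1)
1/(C(1701) + 5369168) = 1/(1 + 5369168) = 1/5369169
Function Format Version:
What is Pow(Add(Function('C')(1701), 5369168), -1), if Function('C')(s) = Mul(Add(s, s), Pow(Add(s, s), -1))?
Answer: Rational(1, 5369169) ≈ 1.8625e-7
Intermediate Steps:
Function('C')(s) = 1 (Function('C')(s) = Mul(Mul(2, s), Pow(Mul(2, s), -1)) = Mul(Mul(2, s), Mul(Rational(1, 2), Pow(s, -1))) = 1)
Pow(Add(Function('C')(1701), 5369168), -1) = Pow(Add(1, 5369168), -1) = Pow(5369169, -1) = Rational(1, 5369169)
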